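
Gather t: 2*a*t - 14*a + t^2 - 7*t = -14*a + t^2 + t*(2*a - 7)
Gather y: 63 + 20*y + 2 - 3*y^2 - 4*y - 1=-3*y^2 + 16*y + 64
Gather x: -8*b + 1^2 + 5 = 6 - 8*b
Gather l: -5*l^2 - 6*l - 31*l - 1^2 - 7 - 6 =-5*l^2 - 37*l - 14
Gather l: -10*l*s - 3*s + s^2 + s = -10*l*s + s^2 - 2*s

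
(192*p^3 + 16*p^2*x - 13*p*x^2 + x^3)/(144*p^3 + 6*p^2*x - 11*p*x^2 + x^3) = (-8*p + x)/(-6*p + x)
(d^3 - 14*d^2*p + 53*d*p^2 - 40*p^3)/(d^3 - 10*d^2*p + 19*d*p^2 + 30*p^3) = (-d^2 + 9*d*p - 8*p^2)/(-d^2 + 5*d*p + 6*p^2)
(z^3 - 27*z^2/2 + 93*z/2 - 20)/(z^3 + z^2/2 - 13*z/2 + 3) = (z^2 - 13*z + 40)/(z^2 + z - 6)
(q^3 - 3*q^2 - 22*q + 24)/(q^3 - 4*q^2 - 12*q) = (q^2 + 3*q - 4)/(q*(q + 2))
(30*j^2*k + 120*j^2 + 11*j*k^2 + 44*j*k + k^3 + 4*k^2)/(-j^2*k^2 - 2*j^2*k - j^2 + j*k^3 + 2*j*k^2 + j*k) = (-30*j^2*k - 120*j^2 - 11*j*k^2 - 44*j*k - k^3 - 4*k^2)/(j*(j*k^2 + 2*j*k + j - k^3 - 2*k^2 - k))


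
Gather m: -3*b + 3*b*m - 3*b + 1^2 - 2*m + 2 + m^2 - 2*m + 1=-6*b + m^2 + m*(3*b - 4) + 4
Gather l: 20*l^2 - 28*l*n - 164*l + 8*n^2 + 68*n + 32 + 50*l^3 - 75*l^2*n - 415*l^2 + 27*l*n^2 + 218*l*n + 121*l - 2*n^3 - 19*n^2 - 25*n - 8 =50*l^3 + l^2*(-75*n - 395) + l*(27*n^2 + 190*n - 43) - 2*n^3 - 11*n^2 + 43*n + 24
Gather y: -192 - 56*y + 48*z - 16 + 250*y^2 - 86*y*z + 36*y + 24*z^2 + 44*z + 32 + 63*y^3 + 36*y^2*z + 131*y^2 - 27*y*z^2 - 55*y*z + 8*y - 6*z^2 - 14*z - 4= 63*y^3 + y^2*(36*z + 381) + y*(-27*z^2 - 141*z - 12) + 18*z^2 + 78*z - 180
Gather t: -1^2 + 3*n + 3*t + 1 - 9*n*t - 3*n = t*(3 - 9*n)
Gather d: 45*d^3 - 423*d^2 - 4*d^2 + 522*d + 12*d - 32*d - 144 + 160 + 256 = 45*d^3 - 427*d^2 + 502*d + 272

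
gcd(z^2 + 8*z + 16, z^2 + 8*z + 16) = z^2 + 8*z + 16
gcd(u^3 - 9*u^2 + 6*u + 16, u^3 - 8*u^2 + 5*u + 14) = u^2 - u - 2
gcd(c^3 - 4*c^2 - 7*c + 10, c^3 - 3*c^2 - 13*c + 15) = c^2 - 6*c + 5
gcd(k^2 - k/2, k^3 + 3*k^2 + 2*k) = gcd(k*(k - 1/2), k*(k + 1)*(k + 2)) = k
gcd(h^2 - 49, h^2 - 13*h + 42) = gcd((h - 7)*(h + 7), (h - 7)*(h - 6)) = h - 7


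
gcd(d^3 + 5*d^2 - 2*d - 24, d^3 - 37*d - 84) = d^2 + 7*d + 12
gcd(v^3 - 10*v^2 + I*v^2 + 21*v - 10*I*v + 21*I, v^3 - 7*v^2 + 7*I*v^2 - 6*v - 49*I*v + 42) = v^2 + v*(-7 + I) - 7*I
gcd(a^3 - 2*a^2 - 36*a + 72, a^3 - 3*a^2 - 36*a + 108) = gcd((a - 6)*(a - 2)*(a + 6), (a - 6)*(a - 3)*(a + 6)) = a^2 - 36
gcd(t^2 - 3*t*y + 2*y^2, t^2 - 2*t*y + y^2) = -t + y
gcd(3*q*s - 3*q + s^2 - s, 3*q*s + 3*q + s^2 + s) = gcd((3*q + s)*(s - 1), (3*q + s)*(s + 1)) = 3*q + s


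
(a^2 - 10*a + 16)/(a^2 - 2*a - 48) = (a - 2)/(a + 6)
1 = 1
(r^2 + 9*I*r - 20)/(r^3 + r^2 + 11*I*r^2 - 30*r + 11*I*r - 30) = (r + 4*I)/(r^2 + r*(1 + 6*I) + 6*I)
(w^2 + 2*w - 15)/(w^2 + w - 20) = (w - 3)/(w - 4)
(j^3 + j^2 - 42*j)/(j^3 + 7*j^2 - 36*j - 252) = j/(j + 6)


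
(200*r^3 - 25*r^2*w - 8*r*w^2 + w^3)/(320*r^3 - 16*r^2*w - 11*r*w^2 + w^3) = (5*r - w)/(8*r - w)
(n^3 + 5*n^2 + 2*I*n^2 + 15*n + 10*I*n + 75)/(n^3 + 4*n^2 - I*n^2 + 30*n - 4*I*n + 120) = (n^2 + n*(5 - 3*I) - 15*I)/(n^2 + n*(4 - 6*I) - 24*I)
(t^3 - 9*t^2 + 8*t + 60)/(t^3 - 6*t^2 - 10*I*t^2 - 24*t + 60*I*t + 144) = (t^2 - 3*t - 10)/(t^2 - 10*I*t - 24)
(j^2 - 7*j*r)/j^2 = (j - 7*r)/j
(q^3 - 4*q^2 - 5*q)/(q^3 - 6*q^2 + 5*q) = (q + 1)/(q - 1)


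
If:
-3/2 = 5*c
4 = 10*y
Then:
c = -3/10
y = 2/5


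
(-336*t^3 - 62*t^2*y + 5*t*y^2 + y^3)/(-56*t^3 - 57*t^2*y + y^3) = (6*t + y)/(t + y)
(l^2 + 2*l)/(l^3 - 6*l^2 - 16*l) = 1/(l - 8)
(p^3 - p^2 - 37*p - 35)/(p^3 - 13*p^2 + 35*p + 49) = (p + 5)/(p - 7)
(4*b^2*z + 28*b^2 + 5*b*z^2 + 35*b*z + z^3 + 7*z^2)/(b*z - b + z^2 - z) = (4*b*z + 28*b + z^2 + 7*z)/(z - 1)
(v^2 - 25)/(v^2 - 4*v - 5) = (v + 5)/(v + 1)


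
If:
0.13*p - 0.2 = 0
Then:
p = 1.54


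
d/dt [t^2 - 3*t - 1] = 2*t - 3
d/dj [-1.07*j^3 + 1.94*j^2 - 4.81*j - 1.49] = -3.21*j^2 + 3.88*j - 4.81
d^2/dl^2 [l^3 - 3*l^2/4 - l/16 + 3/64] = 6*l - 3/2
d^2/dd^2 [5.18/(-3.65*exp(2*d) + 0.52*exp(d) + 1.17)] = (5.18*(7.3*exp(d) - 0.52)*(14.6*exp(d) - 1.04)*exp(d) + (75.628*exp(d) - 2.6936)*(-3.65*exp(2*d) + 0.52*exp(d) + 1.17))*exp(d)/(-3.65*exp(2*d) + 0.52*exp(d) + 1.17)^3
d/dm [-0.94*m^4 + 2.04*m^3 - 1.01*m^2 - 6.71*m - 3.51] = -3.76*m^3 + 6.12*m^2 - 2.02*m - 6.71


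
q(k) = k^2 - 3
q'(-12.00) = -24.00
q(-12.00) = 141.00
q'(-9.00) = -18.00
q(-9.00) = 78.00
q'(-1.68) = -3.36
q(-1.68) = -0.18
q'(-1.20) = -2.40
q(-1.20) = -1.56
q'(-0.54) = -1.08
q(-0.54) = -2.71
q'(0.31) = 0.62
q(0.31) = -2.90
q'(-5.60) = -11.20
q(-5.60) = 28.36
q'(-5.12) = -10.24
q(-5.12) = 23.21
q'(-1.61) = -3.22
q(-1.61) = -0.41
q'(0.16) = 0.32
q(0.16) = -2.97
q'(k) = 2*k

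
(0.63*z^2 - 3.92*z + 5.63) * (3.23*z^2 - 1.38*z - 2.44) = 2.0349*z^4 - 13.531*z^3 + 22.0573*z^2 + 1.7954*z - 13.7372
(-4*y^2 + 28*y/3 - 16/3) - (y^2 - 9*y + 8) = -5*y^2 + 55*y/3 - 40/3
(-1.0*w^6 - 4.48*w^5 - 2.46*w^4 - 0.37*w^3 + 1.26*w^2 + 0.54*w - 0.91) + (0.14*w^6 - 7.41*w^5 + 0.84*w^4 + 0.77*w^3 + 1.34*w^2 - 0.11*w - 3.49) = -0.86*w^6 - 11.89*w^5 - 1.62*w^4 + 0.4*w^3 + 2.6*w^2 + 0.43*w - 4.4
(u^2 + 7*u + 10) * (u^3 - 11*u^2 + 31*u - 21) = u^5 - 4*u^4 - 36*u^3 + 86*u^2 + 163*u - 210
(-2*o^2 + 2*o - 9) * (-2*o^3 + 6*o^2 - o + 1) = 4*o^5 - 16*o^4 + 32*o^3 - 58*o^2 + 11*o - 9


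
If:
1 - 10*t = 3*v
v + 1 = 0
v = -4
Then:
No Solution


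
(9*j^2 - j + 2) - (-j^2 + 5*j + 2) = 10*j^2 - 6*j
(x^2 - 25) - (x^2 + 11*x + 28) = -11*x - 53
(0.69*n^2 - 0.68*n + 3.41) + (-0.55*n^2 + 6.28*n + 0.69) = 0.14*n^2 + 5.6*n + 4.1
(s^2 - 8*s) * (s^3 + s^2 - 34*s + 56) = s^5 - 7*s^4 - 42*s^3 + 328*s^2 - 448*s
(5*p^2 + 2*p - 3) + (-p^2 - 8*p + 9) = 4*p^2 - 6*p + 6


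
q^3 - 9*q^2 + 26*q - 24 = (q - 4)*(q - 3)*(q - 2)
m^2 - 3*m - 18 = (m - 6)*(m + 3)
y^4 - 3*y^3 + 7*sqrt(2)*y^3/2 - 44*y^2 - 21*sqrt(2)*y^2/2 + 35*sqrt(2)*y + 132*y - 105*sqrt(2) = (y - 3)*(y - 5*sqrt(2)/2)*(y - sqrt(2))*(y + 7*sqrt(2))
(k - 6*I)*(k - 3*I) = k^2 - 9*I*k - 18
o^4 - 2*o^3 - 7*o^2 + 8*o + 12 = (o - 3)*(o - 2)*(o + 1)*(o + 2)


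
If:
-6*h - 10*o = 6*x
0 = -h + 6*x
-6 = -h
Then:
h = 6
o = -21/5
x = 1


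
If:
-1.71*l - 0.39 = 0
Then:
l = -0.23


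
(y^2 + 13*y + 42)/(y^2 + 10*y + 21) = (y + 6)/(y + 3)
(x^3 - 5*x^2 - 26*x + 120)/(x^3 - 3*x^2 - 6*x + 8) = (x^2 - x - 30)/(x^2 + x - 2)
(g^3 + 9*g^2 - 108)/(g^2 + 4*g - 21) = (g^2 + 12*g + 36)/(g + 7)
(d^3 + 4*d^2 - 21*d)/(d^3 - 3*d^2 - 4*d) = (-d^2 - 4*d + 21)/(-d^2 + 3*d + 4)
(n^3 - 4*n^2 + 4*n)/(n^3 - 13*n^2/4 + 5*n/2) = 4*(n - 2)/(4*n - 5)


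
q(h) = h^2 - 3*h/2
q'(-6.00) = -13.50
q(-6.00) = 45.00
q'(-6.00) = -13.50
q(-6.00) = 45.00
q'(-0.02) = -1.54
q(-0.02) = 0.03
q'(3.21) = 4.92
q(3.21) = 5.49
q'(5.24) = 8.98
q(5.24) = 19.60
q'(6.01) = 10.52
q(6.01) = 27.11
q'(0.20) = -1.10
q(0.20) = -0.26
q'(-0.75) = -3.00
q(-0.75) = 1.69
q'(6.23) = 10.96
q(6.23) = 29.47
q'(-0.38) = -2.26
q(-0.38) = 0.71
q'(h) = 2*h - 3/2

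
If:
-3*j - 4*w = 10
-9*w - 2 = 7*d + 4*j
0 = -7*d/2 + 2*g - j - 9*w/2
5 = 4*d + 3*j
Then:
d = 301/128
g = 15/64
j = -47/32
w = -179/128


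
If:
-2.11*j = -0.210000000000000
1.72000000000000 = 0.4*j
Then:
No Solution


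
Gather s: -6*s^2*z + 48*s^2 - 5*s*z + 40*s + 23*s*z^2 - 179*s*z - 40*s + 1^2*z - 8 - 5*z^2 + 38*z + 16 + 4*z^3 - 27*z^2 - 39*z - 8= s^2*(48 - 6*z) + s*(23*z^2 - 184*z) + 4*z^3 - 32*z^2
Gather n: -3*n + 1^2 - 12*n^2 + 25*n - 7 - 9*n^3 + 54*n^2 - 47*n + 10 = -9*n^3 + 42*n^2 - 25*n + 4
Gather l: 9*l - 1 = 9*l - 1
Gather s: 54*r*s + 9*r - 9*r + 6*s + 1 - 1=s*(54*r + 6)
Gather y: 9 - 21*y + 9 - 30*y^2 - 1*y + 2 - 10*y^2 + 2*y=-40*y^2 - 20*y + 20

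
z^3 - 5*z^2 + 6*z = z*(z - 3)*(z - 2)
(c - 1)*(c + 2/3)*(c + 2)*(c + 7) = c^4 + 26*c^3/3 + 31*c^2/3 - 32*c/3 - 28/3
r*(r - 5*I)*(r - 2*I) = r^3 - 7*I*r^2 - 10*r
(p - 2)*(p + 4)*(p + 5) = p^3 + 7*p^2 + 2*p - 40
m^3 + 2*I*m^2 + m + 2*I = (m - I)*(m + I)*(m + 2*I)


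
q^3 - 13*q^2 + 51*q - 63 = (q - 7)*(q - 3)^2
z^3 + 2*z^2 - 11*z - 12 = (z - 3)*(z + 1)*(z + 4)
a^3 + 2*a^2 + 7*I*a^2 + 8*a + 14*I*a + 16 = (a + 2)*(a - I)*(a + 8*I)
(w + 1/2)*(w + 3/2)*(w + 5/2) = w^3 + 9*w^2/2 + 23*w/4 + 15/8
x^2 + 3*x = x*(x + 3)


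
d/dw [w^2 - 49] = 2*w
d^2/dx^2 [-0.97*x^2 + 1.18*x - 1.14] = -1.94000000000000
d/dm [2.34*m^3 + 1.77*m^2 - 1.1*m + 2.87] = 7.02*m^2 + 3.54*m - 1.1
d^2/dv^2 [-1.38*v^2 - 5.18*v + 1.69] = -2.76000000000000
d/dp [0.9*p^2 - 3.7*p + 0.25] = 1.8*p - 3.7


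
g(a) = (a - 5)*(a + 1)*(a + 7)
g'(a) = (a - 5)*(a + 1) + (a - 5)*(a + 7) + (a + 1)*(a + 7)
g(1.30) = -70.63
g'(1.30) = -20.13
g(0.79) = -58.70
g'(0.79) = -26.39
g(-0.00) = -35.00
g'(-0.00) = -33.00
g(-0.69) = -11.13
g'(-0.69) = -35.71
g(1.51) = -74.55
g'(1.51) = -17.10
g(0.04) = -36.32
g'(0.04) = -32.76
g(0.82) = -59.49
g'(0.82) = -26.06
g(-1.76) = 26.92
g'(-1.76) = -34.27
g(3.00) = -80.00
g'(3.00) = 12.00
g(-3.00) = 64.00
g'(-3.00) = -24.00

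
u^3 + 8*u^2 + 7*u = u*(u + 1)*(u + 7)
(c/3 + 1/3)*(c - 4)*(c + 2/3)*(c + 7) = c^4/3 + 14*c^3/9 - 67*c^2/9 - 134*c/9 - 56/9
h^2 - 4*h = h*(h - 4)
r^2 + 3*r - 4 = (r - 1)*(r + 4)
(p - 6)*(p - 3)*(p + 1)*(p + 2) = p^4 - 6*p^3 - 7*p^2 + 36*p + 36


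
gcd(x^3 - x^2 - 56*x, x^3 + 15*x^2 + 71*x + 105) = x + 7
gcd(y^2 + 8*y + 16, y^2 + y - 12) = y + 4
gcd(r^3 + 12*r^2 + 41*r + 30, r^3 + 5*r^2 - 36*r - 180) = r^2 + 11*r + 30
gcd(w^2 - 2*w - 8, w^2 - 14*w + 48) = 1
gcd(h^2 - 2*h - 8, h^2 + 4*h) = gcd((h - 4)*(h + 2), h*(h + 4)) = 1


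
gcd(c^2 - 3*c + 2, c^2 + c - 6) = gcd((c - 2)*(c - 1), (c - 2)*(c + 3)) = c - 2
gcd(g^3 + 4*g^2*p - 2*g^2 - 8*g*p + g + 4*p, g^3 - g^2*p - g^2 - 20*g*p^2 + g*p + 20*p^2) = g^2 + 4*g*p - g - 4*p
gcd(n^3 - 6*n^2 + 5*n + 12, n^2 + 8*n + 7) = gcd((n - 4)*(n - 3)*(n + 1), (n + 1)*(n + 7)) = n + 1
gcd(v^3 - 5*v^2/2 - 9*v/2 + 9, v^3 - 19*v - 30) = v + 2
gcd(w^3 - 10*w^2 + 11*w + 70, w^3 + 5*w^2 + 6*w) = w + 2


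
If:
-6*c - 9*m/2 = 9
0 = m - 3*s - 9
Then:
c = -9*s/4 - 33/4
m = 3*s + 9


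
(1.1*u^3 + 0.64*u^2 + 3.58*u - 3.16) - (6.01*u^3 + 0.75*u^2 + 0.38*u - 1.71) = -4.91*u^3 - 0.11*u^2 + 3.2*u - 1.45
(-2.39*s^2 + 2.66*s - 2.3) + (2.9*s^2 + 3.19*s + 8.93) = 0.51*s^2 + 5.85*s + 6.63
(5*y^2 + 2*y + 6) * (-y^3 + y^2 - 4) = -5*y^5 + 3*y^4 - 4*y^3 - 14*y^2 - 8*y - 24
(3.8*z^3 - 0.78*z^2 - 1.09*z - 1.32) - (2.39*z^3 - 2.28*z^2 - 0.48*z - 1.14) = 1.41*z^3 + 1.5*z^2 - 0.61*z - 0.18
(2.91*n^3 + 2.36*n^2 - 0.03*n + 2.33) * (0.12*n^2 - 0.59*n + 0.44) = 0.3492*n^5 - 1.4337*n^4 - 0.1156*n^3 + 1.3357*n^2 - 1.3879*n + 1.0252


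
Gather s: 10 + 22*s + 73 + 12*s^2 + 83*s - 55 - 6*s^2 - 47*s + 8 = 6*s^2 + 58*s + 36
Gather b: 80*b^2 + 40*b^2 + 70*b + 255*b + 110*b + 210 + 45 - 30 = 120*b^2 + 435*b + 225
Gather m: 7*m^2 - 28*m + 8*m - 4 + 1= 7*m^2 - 20*m - 3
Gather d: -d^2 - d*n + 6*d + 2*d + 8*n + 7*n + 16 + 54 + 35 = -d^2 + d*(8 - n) + 15*n + 105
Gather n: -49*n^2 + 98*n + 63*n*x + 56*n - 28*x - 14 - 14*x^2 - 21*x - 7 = -49*n^2 + n*(63*x + 154) - 14*x^2 - 49*x - 21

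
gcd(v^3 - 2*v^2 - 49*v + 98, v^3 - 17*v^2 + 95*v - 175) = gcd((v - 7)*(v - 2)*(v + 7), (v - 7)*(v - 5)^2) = v - 7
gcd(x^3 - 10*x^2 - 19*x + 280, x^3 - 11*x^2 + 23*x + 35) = x - 7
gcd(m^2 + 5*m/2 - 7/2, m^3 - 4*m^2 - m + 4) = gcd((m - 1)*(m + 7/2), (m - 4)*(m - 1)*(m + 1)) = m - 1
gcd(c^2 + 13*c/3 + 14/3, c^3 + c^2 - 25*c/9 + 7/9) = c + 7/3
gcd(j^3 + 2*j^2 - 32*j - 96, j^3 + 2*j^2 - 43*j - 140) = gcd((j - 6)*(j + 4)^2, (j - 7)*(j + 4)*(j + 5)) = j + 4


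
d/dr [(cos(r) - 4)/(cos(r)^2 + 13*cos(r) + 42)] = (cos(r)^2 - 8*cos(r) - 94)*sin(r)/(cos(r)^2 + 13*cos(r) + 42)^2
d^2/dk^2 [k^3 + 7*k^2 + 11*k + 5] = 6*k + 14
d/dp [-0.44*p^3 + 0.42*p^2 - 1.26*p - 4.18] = -1.32*p^2 + 0.84*p - 1.26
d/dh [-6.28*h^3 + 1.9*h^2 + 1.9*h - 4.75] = -18.84*h^2 + 3.8*h + 1.9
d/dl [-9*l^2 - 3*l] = -18*l - 3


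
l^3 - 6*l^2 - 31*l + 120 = (l - 8)*(l - 3)*(l + 5)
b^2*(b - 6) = b^3 - 6*b^2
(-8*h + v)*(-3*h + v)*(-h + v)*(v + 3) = -24*h^3*v - 72*h^3 + 35*h^2*v^2 + 105*h^2*v - 12*h*v^3 - 36*h*v^2 + v^4 + 3*v^3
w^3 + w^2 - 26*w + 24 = (w - 4)*(w - 1)*(w + 6)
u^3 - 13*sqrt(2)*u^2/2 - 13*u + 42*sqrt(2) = (u - 7*sqrt(2))*(u - 3*sqrt(2)/2)*(u + 2*sqrt(2))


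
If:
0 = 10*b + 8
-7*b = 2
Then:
No Solution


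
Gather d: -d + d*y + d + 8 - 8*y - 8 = d*y - 8*y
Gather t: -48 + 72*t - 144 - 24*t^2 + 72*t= -24*t^2 + 144*t - 192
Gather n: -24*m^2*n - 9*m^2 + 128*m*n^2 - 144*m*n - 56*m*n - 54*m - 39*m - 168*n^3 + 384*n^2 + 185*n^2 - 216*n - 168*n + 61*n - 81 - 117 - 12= -9*m^2 - 93*m - 168*n^3 + n^2*(128*m + 569) + n*(-24*m^2 - 200*m - 323) - 210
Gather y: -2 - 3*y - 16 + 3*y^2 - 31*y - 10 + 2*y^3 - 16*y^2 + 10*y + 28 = 2*y^3 - 13*y^2 - 24*y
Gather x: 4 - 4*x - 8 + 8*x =4*x - 4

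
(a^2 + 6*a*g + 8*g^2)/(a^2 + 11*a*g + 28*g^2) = (a + 2*g)/(a + 7*g)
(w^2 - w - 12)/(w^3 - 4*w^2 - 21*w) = (w - 4)/(w*(w - 7))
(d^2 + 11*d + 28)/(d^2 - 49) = (d + 4)/(d - 7)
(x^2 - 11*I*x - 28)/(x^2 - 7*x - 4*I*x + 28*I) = (x - 7*I)/(x - 7)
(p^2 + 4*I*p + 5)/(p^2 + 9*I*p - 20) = (p - I)/(p + 4*I)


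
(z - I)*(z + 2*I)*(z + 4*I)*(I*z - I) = I*z^4 - 5*z^3 - I*z^3 + 5*z^2 - 2*I*z^2 - 8*z + 2*I*z + 8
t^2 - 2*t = t*(t - 2)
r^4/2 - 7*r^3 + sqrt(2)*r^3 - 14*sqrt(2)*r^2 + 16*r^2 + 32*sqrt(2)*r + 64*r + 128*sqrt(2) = (r/2 + 1)*(r - 8)^2*(r + 2*sqrt(2))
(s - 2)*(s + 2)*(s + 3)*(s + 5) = s^4 + 8*s^3 + 11*s^2 - 32*s - 60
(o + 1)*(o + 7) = o^2 + 8*o + 7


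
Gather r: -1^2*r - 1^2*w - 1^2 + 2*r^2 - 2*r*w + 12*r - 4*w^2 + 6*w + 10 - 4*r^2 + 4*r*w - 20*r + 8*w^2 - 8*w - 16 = -2*r^2 + r*(2*w - 9) + 4*w^2 - 3*w - 7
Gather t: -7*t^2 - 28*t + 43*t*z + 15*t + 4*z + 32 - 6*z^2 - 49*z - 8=-7*t^2 + t*(43*z - 13) - 6*z^2 - 45*z + 24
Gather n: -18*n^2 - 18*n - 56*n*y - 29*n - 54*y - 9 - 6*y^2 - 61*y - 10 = -18*n^2 + n*(-56*y - 47) - 6*y^2 - 115*y - 19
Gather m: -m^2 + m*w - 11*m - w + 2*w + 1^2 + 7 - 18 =-m^2 + m*(w - 11) + w - 10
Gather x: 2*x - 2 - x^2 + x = -x^2 + 3*x - 2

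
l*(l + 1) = l^2 + l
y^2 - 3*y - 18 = (y - 6)*(y + 3)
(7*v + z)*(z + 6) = 7*v*z + 42*v + z^2 + 6*z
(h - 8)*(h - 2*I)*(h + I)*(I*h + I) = I*h^4 + h^3 - 7*I*h^3 - 7*h^2 - 6*I*h^2 - 8*h - 14*I*h - 16*I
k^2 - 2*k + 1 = (k - 1)^2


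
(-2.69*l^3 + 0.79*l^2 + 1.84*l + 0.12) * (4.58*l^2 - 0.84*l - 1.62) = -12.3202*l^5 + 5.8778*l^4 + 12.1214*l^3 - 2.2758*l^2 - 3.0816*l - 0.1944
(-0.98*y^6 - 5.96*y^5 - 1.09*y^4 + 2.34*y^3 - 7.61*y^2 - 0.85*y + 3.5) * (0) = 0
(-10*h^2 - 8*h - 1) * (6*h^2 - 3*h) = -60*h^4 - 18*h^3 + 18*h^2 + 3*h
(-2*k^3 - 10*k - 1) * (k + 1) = -2*k^4 - 2*k^3 - 10*k^2 - 11*k - 1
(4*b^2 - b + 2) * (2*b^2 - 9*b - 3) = 8*b^4 - 38*b^3 + b^2 - 15*b - 6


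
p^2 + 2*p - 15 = (p - 3)*(p + 5)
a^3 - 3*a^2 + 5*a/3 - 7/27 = (a - 7/3)*(a - 1/3)^2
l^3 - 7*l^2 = l^2*(l - 7)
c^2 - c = c*(c - 1)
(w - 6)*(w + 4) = w^2 - 2*w - 24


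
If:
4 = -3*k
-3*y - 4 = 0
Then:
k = -4/3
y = -4/3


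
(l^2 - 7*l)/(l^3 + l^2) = (l - 7)/(l*(l + 1))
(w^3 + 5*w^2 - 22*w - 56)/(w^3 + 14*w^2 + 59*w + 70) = (w - 4)/(w + 5)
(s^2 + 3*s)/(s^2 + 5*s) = (s + 3)/(s + 5)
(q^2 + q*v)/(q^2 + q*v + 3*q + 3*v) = q/(q + 3)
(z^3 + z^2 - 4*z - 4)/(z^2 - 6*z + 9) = (z^3 + z^2 - 4*z - 4)/(z^2 - 6*z + 9)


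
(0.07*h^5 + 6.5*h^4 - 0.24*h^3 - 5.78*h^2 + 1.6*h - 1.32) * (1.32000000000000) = 0.0924*h^5 + 8.58*h^4 - 0.3168*h^3 - 7.6296*h^2 + 2.112*h - 1.7424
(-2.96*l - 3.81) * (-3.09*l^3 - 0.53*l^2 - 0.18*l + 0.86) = 9.1464*l^4 + 13.3417*l^3 + 2.5521*l^2 - 1.8598*l - 3.2766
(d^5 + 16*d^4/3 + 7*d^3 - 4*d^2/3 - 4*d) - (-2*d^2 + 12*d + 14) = d^5 + 16*d^4/3 + 7*d^3 + 2*d^2/3 - 16*d - 14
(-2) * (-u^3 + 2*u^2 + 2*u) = 2*u^3 - 4*u^2 - 4*u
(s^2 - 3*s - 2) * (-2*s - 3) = -2*s^3 + 3*s^2 + 13*s + 6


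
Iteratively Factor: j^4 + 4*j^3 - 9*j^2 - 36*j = (j + 4)*(j^3 - 9*j) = (j + 3)*(j + 4)*(j^2 - 3*j) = j*(j + 3)*(j + 4)*(j - 3)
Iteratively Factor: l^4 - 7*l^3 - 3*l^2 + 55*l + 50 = (l + 1)*(l^3 - 8*l^2 + 5*l + 50) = (l - 5)*(l + 1)*(l^2 - 3*l - 10) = (l - 5)^2*(l + 1)*(l + 2)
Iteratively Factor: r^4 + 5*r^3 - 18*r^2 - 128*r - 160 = (r + 2)*(r^3 + 3*r^2 - 24*r - 80) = (r - 5)*(r + 2)*(r^2 + 8*r + 16) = (r - 5)*(r + 2)*(r + 4)*(r + 4)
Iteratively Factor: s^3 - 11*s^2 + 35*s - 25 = (s - 5)*(s^2 - 6*s + 5) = (s - 5)^2*(s - 1)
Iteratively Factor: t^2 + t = (t)*(t + 1)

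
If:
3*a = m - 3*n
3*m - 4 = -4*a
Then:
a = 4/13 - 9*n/13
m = 12*n/13 + 12/13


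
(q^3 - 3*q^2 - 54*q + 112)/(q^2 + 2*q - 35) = (q^2 - 10*q + 16)/(q - 5)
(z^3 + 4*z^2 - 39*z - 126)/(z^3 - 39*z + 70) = (z^2 - 3*z - 18)/(z^2 - 7*z + 10)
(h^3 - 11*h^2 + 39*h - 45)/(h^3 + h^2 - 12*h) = (h^2 - 8*h + 15)/(h*(h + 4))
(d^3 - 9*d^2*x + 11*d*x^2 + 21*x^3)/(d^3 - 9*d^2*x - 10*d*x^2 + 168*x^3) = (-d^2 + 2*d*x + 3*x^2)/(-d^2 + 2*d*x + 24*x^2)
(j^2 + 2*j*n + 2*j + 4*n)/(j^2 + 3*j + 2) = (j + 2*n)/(j + 1)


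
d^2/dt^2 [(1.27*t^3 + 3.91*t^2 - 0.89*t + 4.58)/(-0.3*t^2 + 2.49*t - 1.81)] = (-1.11022302462516e-16*t^5 + 8.88178419700125e-16*t^4 - 20.050374*t^3 + 44.608158*t^2 - 7.33594199999997*t - 69.415856)/(0.027*t^6 - 0.6723*t^5 + 6.06879*t^4 - 23.550669*t^3 + 36.615033*t^2 - 24.472467*t + 5.929741)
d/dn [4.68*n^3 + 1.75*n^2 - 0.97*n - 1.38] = 14.04*n^2 + 3.5*n - 0.97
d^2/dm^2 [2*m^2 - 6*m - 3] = 4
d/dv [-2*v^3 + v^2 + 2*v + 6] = -6*v^2 + 2*v + 2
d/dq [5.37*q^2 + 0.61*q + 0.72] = 10.74*q + 0.61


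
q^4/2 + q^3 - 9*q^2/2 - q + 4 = (q/2 + 1/2)*(q - 2)*(q - 1)*(q + 4)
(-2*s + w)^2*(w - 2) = 4*s^2*w - 8*s^2 - 4*s*w^2 + 8*s*w + w^3 - 2*w^2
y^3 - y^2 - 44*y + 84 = (y - 6)*(y - 2)*(y + 7)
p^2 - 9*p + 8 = (p - 8)*(p - 1)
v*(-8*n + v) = -8*n*v + v^2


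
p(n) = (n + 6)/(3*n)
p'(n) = 1/(3*n) - (n + 6)/(3*n^2) = -2/n^2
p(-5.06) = -0.06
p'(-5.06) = -0.08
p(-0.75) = -2.33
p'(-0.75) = -3.56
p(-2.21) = -0.57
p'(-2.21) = -0.41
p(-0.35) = -5.38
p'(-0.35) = -16.33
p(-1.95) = -0.69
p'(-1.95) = -0.53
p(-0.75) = -2.33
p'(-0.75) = -3.56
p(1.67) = 1.53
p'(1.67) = -0.72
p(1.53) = 1.64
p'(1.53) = -0.85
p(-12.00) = 0.17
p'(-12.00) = -0.01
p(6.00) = 0.67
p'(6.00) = -0.06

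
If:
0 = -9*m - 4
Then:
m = -4/9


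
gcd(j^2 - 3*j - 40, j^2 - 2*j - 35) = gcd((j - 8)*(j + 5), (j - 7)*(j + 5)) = j + 5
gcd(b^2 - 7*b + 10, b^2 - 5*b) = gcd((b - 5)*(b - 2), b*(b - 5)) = b - 5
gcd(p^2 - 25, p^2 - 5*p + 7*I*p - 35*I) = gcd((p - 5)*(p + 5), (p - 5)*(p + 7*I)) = p - 5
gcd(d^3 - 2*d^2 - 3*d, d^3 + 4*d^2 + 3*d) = d^2 + d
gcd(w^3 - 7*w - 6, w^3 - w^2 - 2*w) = w + 1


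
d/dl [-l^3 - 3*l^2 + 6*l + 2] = -3*l^2 - 6*l + 6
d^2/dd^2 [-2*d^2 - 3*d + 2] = -4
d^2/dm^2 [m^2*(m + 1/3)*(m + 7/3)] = 12*m^2 + 16*m + 14/9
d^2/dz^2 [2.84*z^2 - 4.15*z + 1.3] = 5.68000000000000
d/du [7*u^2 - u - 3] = 14*u - 1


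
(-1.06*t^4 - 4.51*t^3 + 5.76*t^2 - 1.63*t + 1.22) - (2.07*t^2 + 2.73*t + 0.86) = -1.06*t^4 - 4.51*t^3 + 3.69*t^2 - 4.36*t + 0.36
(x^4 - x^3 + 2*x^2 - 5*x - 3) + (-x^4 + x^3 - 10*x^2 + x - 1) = -8*x^2 - 4*x - 4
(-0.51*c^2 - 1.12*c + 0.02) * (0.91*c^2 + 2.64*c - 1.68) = -0.4641*c^4 - 2.3656*c^3 - 2.0818*c^2 + 1.9344*c - 0.0336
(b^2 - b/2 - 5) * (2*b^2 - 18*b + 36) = 2*b^4 - 19*b^3 + 35*b^2 + 72*b - 180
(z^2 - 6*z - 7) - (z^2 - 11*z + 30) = 5*z - 37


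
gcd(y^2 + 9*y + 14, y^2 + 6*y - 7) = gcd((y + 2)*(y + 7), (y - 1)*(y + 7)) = y + 7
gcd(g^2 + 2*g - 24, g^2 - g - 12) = g - 4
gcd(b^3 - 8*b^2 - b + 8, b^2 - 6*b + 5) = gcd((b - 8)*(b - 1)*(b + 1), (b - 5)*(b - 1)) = b - 1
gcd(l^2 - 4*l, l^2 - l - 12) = l - 4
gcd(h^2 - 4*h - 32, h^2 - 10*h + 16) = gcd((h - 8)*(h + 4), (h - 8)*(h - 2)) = h - 8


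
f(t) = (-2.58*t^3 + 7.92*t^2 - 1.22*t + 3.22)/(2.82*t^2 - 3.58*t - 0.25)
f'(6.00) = -1.00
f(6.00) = -3.46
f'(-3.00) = -0.95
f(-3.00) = 4.12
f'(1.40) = -589.13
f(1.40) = 37.54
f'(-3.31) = -0.95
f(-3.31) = 4.41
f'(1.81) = -11.44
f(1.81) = 4.65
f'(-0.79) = 0.16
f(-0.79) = 2.40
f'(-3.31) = -0.95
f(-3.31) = 4.41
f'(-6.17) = -0.94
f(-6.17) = 7.11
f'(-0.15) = 118.61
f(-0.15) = 10.24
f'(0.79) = -7.89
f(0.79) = -4.50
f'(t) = (3.58 - 5.64*t)*(-2.58*t^3 + 7.92*t^2 - 1.22*t + 3.22)/(2.82*t^2 - 3.58*t - 0.25)^2 + (-7.74*t^2 + 15.84*t - 1.22)/(2.82*t^2 - 3.58*t - 0.25) = (-7.2756*t^4 + 18.4728*t^3 - 22.9782*t^2 - 22.1208*t + 11.8326)/(7.9524*t^4 - 20.1912*t^3 + 11.4064*t^2 + 1.79*t + 0.0625)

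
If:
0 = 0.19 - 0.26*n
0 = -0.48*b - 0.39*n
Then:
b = -0.59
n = 0.73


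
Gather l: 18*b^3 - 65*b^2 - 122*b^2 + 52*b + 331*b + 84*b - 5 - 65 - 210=18*b^3 - 187*b^2 + 467*b - 280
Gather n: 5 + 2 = 7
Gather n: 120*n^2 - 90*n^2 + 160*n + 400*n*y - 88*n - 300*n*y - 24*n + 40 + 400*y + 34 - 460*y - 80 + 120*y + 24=30*n^2 + n*(100*y + 48) + 60*y + 18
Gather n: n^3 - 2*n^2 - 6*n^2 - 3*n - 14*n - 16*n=n^3 - 8*n^2 - 33*n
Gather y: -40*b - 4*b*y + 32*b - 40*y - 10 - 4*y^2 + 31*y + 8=-8*b - 4*y^2 + y*(-4*b - 9) - 2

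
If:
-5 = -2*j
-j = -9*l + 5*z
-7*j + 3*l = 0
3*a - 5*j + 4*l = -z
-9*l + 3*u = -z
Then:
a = -125/18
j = 5/2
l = 35/6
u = 85/6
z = 10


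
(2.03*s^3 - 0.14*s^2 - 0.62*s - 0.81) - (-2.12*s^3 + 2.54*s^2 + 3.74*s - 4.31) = 4.15*s^3 - 2.68*s^2 - 4.36*s + 3.5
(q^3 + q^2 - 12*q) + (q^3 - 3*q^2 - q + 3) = 2*q^3 - 2*q^2 - 13*q + 3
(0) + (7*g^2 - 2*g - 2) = 7*g^2 - 2*g - 2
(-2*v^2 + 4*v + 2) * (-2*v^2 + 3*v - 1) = 4*v^4 - 14*v^3 + 10*v^2 + 2*v - 2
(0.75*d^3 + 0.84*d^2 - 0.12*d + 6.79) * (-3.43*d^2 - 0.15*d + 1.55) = -2.5725*d^5 - 2.9937*d^4 + 1.4481*d^3 - 21.9697*d^2 - 1.2045*d + 10.5245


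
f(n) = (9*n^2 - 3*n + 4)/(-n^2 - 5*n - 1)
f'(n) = (2*n + 5)*(9*n^2 - 3*n + 4)/(-n^2 - 5*n - 1)^2 + (18*n - 3)/(-n^2 - 5*n - 1) = (-48*n^2 - 10*n + 23)/(n^4 + 10*n^3 + 27*n^2 + 10*n + 1)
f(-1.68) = 7.52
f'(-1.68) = -4.57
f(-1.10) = 5.53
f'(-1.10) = -2.22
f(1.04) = -1.46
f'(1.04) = -0.74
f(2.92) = -2.98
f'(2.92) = -0.71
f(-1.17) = 5.70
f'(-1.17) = -2.56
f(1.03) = -1.45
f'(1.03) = -0.74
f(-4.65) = 338.73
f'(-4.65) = -2459.34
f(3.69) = -3.49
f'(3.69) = -0.61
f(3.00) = -3.04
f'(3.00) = -0.70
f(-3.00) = 18.80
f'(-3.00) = -15.16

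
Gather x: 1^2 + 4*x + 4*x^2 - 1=4*x^2 + 4*x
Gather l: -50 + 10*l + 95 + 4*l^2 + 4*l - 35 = 4*l^2 + 14*l + 10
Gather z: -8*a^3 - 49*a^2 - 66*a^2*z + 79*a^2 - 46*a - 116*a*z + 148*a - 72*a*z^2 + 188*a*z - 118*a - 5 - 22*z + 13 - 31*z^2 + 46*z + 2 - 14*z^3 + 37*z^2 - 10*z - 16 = -8*a^3 + 30*a^2 - 16*a - 14*z^3 + z^2*(6 - 72*a) + z*(-66*a^2 + 72*a + 14) - 6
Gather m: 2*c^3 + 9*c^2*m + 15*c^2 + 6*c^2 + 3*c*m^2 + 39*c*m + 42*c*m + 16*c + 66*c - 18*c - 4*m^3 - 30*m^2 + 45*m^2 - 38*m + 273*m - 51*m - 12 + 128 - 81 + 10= 2*c^3 + 21*c^2 + 64*c - 4*m^3 + m^2*(3*c + 15) + m*(9*c^2 + 81*c + 184) + 45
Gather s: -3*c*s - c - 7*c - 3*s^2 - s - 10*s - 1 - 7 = -8*c - 3*s^2 + s*(-3*c - 11) - 8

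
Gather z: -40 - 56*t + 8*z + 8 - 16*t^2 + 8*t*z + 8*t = -16*t^2 - 48*t + z*(8*t + 8) - 32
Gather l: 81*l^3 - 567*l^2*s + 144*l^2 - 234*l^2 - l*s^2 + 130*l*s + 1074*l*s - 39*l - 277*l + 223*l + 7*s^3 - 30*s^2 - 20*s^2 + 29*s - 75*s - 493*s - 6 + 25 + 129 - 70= 81*l^3 + l^2*(-567*s - 90) + l*(-s^2 + 1204*s - 93) + 7*s^3 - 50*s^2 - 539*s + 78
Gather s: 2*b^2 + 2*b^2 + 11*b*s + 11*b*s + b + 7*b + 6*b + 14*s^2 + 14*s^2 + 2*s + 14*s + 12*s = 4*b^2 + 14*b + 28*s^2 + s*(22*b + 28)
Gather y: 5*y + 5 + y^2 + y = y^2 + 6*y + 5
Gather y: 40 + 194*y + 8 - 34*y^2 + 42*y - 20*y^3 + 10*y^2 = -20*y^3 - 24*y^2 + 236*y + 48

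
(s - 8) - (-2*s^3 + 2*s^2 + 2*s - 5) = 2*s^3 - 2*s^2 - s - 3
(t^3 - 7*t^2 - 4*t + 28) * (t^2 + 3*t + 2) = t^5 - 4*t^4 - 23*t^3 + 2*t^2 + 76*t + 56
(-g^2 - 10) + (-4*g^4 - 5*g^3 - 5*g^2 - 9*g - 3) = -4*g^4 - 5*g^3 - 6*g^2 - 9*g - 13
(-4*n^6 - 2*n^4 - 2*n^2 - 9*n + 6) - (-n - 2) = -4*n^6 - 2*n^4 - 2*n^2 - 8*n + 8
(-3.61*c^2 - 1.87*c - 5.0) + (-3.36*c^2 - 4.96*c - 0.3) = -6.97*c^2 - 6.83*c - 5.3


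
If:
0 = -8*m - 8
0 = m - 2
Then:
No Solution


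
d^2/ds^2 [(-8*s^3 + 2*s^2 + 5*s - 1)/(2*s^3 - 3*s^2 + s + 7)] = 2*(-40*s^6 + 108*s^5 + 546*s^4 - 283*s^3 - 495*s^2 - 810*s + 41)/(8*s^9 - 36*s^8 + 66*s^7 + 21*s^6 - 219*s^5 + 264*s^4 + 169*s^3 - 420*s^2 + 147*s + 343)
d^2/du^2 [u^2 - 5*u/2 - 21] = 2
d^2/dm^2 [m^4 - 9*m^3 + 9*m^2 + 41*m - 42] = 12*m^2 - 54*m + 18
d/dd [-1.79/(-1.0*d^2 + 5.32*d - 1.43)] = (9.5228 - 3.58*d)/(1.0*d^2 - 5.32*d + 1.43)^2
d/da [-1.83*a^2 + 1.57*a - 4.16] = 1.57 - 3.66*a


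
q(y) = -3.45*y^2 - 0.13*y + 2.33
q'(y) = -6.9*y - 0.13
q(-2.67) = -21.92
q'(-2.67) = 18.29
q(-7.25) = -178.07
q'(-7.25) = 49.90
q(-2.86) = -25.52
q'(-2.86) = 19.60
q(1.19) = -2.71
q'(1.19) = -8.34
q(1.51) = -5.73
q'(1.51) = -10.55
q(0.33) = 1.91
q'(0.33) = -2.41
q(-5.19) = -89.92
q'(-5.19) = 35.68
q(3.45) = -39.18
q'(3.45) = -23.94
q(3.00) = -29.11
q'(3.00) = -20.83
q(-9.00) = -275.95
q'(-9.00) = 61.97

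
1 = 1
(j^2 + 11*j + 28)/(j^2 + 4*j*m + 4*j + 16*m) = (j + 7)/(j + 4*m)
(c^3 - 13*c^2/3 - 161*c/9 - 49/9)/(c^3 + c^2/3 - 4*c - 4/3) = (3*c^2 - 14*c - 49)/(3*(c^2 - 4))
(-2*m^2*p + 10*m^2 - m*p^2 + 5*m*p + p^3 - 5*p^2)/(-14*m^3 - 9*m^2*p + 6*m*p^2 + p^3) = (p - 5)/(7*m + p)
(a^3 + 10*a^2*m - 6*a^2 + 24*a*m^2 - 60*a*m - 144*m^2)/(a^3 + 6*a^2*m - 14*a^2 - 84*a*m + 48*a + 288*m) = (a + 4*m)/(a - 8)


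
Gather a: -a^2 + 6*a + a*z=-a^2 + a*(z + 6)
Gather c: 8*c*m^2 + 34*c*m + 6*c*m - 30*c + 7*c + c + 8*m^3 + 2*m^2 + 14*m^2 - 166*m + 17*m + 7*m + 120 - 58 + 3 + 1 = c*(8*m^2 + 40*m - 22) + 8*m^3 + 16*m^2 - 142*m + 66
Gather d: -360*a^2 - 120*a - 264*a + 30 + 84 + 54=-360*a^2 - 384*a + 168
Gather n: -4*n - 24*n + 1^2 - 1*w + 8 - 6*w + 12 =-28*n - 7*w + 21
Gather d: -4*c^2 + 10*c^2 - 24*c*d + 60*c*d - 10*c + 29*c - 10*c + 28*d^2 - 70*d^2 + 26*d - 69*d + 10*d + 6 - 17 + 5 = 6*c^2 + 9*c - 42*d^2 + d*(36*c - 33) - 6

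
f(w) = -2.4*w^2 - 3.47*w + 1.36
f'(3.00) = -17.87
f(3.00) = -30.65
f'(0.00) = -3.47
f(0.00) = 1.36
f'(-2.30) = 7.57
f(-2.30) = -3.36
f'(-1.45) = 3.49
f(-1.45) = 1.35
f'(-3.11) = 11.46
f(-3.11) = -11.06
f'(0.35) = -5.15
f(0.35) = -0.15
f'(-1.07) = 1.67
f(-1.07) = 2.33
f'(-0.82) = 0.47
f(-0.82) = 2.59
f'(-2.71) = 9.54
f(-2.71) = -6.86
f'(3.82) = -21.81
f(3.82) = -46.92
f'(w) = -4.8*w - 3.47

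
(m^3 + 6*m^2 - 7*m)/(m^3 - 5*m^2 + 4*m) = (m + 7)/(m - 4)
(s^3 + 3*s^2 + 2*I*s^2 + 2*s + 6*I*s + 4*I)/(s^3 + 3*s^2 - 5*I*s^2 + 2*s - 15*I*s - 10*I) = (s + 2*I)/(s - 5*I)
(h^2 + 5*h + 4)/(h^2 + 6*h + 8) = (h + 1)/(h + 2)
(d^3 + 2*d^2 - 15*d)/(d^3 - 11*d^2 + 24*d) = (d + 5)/(d - 8)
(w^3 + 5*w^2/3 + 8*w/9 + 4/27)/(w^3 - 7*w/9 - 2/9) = (w + 2/3)/(w - 1)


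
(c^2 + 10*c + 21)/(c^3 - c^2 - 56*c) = (c + 3)/(c*(c - 8))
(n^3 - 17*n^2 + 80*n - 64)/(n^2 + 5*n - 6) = (n^2 - 16*n + 64)/(n + 6)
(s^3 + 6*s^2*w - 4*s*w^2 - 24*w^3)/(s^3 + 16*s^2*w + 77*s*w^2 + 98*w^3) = (s^2 + 4*s*w - 12*w^2)/(s^2 + 14*s*w + 49*w^2)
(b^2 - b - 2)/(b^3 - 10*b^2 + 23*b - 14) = (b + 1)/(b^2 - 8*b + 7)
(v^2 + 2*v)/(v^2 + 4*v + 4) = v/(v + 2)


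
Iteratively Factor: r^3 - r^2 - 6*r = (r + 2)*(r^2 - 3*r) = (r - 3)*(r + 2)*(r)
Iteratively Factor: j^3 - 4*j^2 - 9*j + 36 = (j + 3)*(j^2 - 7*j + 12) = (j - 4)*(j + 3)*(j - 3)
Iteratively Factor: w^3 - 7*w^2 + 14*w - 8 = (w - 1)*(w^2 - 6*w + 8) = (w - 4)*(w - 1)*(w - 2)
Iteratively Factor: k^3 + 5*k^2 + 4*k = (k + 4)*(k^2 + k) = k*(k + 4)*(k + 1)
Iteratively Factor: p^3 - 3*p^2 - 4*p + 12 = (p - 3)*(p^2 - 4) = (p - 3)*(p + 2)*(p - 2)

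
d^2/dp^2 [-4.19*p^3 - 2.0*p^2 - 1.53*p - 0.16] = -25.14*p - 4.0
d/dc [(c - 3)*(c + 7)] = 2*c + 4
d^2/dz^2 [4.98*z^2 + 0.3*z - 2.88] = 9.96000000000000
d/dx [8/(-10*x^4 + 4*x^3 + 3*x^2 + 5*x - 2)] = 8*(40*x^3 - 12*x^2 - 6*x - 5)/(-10*x^4 + 4*x^3 + 3*x^2 + 5*x - 2)^2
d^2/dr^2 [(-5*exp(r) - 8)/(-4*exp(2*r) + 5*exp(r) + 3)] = (80*exp(4*r) + 612*exp(3*r) - 120*exp(2*r) + 509*exp(r) - 75)*exp(r)/(64*exp(6*r) - 240*exp(5*r) + 156*exp(4*r) + 235*exp(3*r) - 117*exp(2*r) - 135*exp(r) - 27)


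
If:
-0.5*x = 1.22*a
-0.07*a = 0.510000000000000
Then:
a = -7.29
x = 17.78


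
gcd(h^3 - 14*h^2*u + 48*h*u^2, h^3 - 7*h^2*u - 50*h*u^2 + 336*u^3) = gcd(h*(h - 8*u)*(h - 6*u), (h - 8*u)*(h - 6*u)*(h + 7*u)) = h^2 - 14*h*u + 48*u^2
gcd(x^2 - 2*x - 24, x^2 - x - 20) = x + 4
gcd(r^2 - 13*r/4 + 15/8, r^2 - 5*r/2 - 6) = 1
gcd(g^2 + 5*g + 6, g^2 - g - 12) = g + 3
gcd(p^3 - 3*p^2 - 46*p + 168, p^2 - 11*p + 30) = p - 6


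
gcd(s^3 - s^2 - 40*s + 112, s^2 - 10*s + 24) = s - 4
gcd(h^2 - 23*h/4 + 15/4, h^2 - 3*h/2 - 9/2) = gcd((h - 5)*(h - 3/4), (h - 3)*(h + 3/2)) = 1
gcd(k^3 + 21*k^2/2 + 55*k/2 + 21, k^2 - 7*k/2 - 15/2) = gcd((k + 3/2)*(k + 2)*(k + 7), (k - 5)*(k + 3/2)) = k + 3/2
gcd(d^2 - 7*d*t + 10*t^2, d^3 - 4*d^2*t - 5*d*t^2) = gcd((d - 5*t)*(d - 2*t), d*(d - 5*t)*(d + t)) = -d + 5*t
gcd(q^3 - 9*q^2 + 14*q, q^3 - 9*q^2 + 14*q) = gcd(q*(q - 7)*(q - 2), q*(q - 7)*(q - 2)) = q^3 - 9*q^2 + 14*q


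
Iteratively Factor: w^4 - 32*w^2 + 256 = (w + 4)*(w^3 - 4*w^2 - 16*w + 64) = (w - 4)*(w + 4)*(w^2 - 16) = (w - 4)^2*(w + 4)*(w + 4)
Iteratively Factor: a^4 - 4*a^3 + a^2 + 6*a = (a)*(a^3 - 4*a^2 + a + 6) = a*(a - 2)*(a^2 - 2*a - 3) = a*(a - 2)*(a + 1)*(a - 3)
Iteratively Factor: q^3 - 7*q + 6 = (q - 1)*(q^2 + q - 6) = (q - 2)*(q - 1)*(q + 3)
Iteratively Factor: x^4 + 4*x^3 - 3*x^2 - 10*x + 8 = (x + 4)*(x^3 - 3*x + 2) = (x + 2)*(x + 4)*(x^2 - 2*x + 1) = (x - 1)*(x + 2)*(x + 4)*(x - 1)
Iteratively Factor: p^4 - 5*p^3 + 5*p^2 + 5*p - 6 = (p - 2)*(p^3 - 3*p^2 - p + 3) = (p - 2)*(p - 1)*(p^2 - 2*p - 3) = (p - 2)*(p - 1)*(p + 1)*(p - 3)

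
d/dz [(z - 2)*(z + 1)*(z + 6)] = 3*z^2 + 10*z - 8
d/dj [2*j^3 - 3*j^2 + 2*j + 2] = 6*j^2 - 6*j + 2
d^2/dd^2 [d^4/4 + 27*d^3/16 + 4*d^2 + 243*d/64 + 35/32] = 3*d^2 + 81*d/8 + 8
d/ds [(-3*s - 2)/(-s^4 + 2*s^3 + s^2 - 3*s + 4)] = (3*s^4 - 6*s^3 - 3*s^2 + 9*s - (3*s + 2)*(4*s^3 - 6*s^2 - 2*s + 3) - 12)/(-s^4 + 2*s^3 + s^2 - 3*s + 4)^2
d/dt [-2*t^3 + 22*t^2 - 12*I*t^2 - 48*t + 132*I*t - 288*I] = -6*t^2 + t*(44 - 24*I) - 48 + 132*I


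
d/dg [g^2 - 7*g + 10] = 2*g - 7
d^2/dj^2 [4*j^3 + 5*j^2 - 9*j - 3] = 24*j + 10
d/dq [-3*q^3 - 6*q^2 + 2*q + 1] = -9*q^2 - 12*q + 2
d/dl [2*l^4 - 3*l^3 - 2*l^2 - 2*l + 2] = 8*l^3 - 9*l^2 - 4*l - 2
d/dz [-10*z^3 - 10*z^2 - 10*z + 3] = -30*z^2 - 20*z - 10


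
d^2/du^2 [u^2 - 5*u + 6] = 2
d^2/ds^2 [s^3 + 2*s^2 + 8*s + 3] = 6*s + 4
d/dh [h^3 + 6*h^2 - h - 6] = 3*h^2 + 12*h - 1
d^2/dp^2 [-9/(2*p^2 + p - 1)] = 18*(4*p^2 + 2*p - (4*p + 1)^2 - 2)/(2*p^2 + p - 1)^3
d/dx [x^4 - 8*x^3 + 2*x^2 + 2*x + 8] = 4*x^3 - 24*x^2 + 4*x + 2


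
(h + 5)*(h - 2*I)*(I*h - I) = I*h^3 + 2*h^2 + 4*I*h^2 + 8*h - 5*I*h - 10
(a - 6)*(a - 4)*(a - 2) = a^3 - 12*a^2 + 44*a - 48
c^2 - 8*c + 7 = (c - 7)*(c - 1)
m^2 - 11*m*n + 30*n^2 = (m - 6*n)*(m - 5*n)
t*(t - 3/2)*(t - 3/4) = t^3 - 9*t^2/4 + 9*t/8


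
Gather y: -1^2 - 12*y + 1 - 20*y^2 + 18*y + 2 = -20*y^2 + 6*y + 2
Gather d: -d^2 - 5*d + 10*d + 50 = -d^2 + 5*d + 50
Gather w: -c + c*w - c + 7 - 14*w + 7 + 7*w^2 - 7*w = -2*c + 7*w^2 + w*(c - 21) + 14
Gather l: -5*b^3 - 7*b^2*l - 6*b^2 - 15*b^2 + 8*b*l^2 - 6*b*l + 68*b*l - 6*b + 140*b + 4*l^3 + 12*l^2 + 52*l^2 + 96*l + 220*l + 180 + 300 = -5*b^3 - 21*b^2 + 134*b + 4*l^3 + l^2*(8*b + 64) + l*(-7*b^2 + 62*b + 316) + 480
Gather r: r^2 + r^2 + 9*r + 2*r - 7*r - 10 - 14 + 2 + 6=2*r^2 + 4*r - 16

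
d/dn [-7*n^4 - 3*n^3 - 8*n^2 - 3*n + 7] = -28*n^3 - 9*n^2 - 16*n - 3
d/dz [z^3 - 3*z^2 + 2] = 3*z*(z - 2)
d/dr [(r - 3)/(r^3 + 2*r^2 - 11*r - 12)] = (-2*r - 5)/(r^4 + 10*r^3 + 33*r^2 + 40*r + 16)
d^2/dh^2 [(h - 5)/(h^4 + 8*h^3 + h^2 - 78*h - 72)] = 2*(4*(h - 5)*(2*h^3 + 12*h^2 + h - 39)^2 + (-4*h^3 - 24*h^2 - 2*h - (h - 5)*(6*h^2 + 24*h + 1) + 78)*(h^4 + 8*h^3 + h^2 - 78*h - 72))/(h^4 + 8*h^3 + h^2 - 78*h - 72)^3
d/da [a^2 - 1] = 2*a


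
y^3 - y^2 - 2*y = y*(y - 2)*(y + 1)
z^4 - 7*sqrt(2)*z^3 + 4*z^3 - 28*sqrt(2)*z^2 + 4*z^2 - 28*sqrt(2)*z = z*(z + 2)^2*(z - 7*sqrt(2))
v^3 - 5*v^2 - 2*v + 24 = (v - 4)*(v - 3)*(v + 2)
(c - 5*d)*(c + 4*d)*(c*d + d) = c^3*d - c^2*d^2 + c^2*d - 20*c*d^3 - c*d^2 - 20*d^3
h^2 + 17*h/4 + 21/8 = (h + 3/4)*(h + 7/2)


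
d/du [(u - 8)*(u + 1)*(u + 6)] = 3*u^2 - 2*u - 50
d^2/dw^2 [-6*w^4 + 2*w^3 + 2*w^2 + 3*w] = -72*w^2 + 12*w + 4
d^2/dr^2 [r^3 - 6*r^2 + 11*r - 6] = 6*r - 12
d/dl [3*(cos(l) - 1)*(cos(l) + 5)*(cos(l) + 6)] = 3*(3*sin(l)^2 - 20*cos(l) - 22)*sin(l)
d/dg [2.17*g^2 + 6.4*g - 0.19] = 4.34*g + 6.4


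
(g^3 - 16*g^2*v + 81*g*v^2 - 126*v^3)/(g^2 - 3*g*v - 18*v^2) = (g^2 - 10*g*v + 21*v^2)/(g + 3*v)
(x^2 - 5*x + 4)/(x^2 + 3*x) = (x^2 - 5*x + 4)/(x*(x + 3))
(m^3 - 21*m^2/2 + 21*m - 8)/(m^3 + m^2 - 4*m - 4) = (m^2 - 17*m/2 + 4)/(m^2 + 3*m + 2)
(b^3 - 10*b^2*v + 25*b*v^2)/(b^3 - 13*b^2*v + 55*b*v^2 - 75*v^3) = b/(b - 3*v)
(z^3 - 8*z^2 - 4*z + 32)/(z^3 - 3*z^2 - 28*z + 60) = (z^2 - 6*z - 16)/(z^2 - z - 30)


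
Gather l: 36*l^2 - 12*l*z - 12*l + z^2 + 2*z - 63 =36*l^2 + l*(-12*z - 12) + z^2 + 2*z - 63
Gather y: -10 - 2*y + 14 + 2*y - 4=0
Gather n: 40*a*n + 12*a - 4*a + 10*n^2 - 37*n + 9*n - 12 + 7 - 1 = 8*a + 10*n^2 + n*(40*a - 28) - 6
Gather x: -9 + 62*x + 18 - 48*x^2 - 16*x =-48*x^2 + 46*x + 9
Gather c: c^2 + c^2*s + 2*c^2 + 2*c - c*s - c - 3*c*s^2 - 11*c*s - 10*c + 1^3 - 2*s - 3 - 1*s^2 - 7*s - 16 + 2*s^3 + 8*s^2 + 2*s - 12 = c^2*(s + 3) + c*(-3*s^2 - 12*s - 9) + 2*s^3 + 7*s^2 - 7*s - 30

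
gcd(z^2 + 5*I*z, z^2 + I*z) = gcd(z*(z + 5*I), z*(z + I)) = z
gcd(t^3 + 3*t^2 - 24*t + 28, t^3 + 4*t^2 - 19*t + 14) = t^2 + 5*t - 14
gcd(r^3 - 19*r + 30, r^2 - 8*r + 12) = r - 2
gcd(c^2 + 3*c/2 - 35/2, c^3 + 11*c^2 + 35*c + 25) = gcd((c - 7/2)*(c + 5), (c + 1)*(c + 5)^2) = c + 5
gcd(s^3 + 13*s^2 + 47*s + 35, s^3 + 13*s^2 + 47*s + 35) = s^3 + 13*s^2 + 47*s + 35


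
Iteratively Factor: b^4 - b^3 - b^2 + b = (b - 1)*(b^3 - b) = b*(b - 1)*(b^2 - 1) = b*(b - 1)^2*(b + 1)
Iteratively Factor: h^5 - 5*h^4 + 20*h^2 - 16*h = (h - 1)*(h^4 - 4*h^3 - 4*h^2 + 16*h) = (h - 1)*(h + 2)*(h^3 - 6*h^2 + 8*h) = h*(h - 1)*(h + 2)*(h^2 - 6*h + 8) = h*(h - 2)*(h - 1)*(h + 2)*(h - 4)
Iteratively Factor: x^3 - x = (x - 1)*(x^2 + x) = (x - 1)*(x + 1)*(x)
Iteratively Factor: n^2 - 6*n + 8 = (n - 2)*(n - 4)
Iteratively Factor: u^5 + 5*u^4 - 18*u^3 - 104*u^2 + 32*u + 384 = (u + 3)*(u^4 + 2*u^3 - 24*u^2 - 32*u + 128) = (u - 2)*(u + 3)*(u^3 + 4*u^2 - 16*u - 64) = (u - 2)*(u + 3)*(u + 4)*(u^2 - 16) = (u - 4)*(u - 2)*(u + 3)*(u + 4)*(u + 4)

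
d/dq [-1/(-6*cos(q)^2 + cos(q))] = (-sin(q)/cos(q)^2 + 12*tan(q))/(6*cos(q) - 1)^2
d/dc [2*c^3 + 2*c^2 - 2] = 2*c*(3*c + 2)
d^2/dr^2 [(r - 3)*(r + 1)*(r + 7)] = 6*r + 10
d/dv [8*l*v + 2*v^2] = 8*l + 4*v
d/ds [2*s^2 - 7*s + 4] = 4*s - 7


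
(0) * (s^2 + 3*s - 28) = 0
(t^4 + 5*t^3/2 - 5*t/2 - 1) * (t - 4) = t^5 - 3*t^4/2 - 10*t^3 - 5*t^2/2 + 9*t + 4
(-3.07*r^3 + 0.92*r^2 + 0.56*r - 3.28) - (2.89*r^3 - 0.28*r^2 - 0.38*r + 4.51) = -5.96*r^3 + 1.2*r^2 + 0.94*r - 7.79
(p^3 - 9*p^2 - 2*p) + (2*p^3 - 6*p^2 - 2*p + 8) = 3*p^3 - 15*p^2 - 4*p + 8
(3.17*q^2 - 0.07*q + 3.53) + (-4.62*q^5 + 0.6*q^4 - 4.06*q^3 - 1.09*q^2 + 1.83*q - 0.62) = -4.62*q^5 + 0.6*q^4 - 4.06*q^3 + 2.08*q^2 + 1.76*q + 2.91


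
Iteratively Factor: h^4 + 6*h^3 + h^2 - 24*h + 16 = (h + 4)*(h^3 + 2*h^2 - 7*h + 4) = (h - 1)*(h + 4)*(h^2 + 3*h - 4) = (h - 1)^2*(h + 4)*(h + 4)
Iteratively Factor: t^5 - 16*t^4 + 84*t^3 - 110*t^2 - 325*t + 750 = (t - 5)*(t^4 - 11*t^3 + 29*t^2 + 35*t - 150) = (t - 5)*(t + 2)*(t^3 - 13*t^2 + 55*t - 75) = (t - 5)*(t - 3)*(t + 2)*(t^2 - 10*t + 25) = (t - 5)^2*(t - 3)*(t + 2)*(t - 5)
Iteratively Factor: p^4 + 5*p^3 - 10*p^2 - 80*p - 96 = (p + 2)*(p^3 + 3*p^2 - 16*p - 48) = (p + 2)*(p + 3)*(p^2 - 16) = (p + 2)*(p + 3)*(p + 4)*(p - 4)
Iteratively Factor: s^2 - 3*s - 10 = (s + 2)*(s - 5)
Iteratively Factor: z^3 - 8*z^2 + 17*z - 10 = (z - 5)*(z^2 - 3*z + 2) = (z - 5)*(z - 2)*(z - 1)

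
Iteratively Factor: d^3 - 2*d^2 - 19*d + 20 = (d + 4)*(d^2 - 6*d + 5) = (d - 5)*(d + 4)*(d - 1)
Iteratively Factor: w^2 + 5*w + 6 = (w + 2)*(w + 3)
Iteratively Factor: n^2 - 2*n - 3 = (n - 3)*(n + 1)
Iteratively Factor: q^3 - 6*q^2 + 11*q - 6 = (q - 3)*(q^2 - 3*q + 2) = (q - 3)*(q - 2)*(q - 1)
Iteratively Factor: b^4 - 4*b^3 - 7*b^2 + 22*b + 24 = (b + 1)*(b^3 - 5*b^2 - 2*b + 24) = (b - 3)*(b + 1)*(b^2 - 2*b - 8) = (b - 3)*(b + 1)*(b + 2)*(b - 4)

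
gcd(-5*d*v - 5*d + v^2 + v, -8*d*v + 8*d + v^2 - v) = 1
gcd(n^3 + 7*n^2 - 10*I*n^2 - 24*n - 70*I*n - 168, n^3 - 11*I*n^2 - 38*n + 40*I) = n - 4*I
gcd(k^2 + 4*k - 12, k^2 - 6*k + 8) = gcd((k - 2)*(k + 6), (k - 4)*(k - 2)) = k - 2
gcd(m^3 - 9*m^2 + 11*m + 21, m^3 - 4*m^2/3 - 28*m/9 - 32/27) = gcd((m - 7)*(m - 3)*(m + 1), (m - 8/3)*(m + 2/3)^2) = 1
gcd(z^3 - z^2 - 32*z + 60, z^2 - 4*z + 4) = z - 2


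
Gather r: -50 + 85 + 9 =44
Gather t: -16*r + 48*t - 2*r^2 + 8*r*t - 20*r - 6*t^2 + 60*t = -2*r^2 - 36*r - 6*t^2 + t*(8*r + 108)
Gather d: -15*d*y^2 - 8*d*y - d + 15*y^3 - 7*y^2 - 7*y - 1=d*(-15*y^2 - 8*y - 1) + 15*y^3 - 7*y^2 - 7*y - 1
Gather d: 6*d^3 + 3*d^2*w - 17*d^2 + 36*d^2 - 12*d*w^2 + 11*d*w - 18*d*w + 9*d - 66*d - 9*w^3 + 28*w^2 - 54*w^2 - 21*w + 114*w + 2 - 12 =6*d^3 + d^2*(3*w + 19) + d*(-12*w^2 - 7*w - 57) - 9*w^3 - 26*w^2 + 93*w - 10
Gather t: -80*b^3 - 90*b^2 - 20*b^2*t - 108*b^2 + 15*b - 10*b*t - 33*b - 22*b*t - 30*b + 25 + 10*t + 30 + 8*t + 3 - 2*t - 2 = -80*b^3 - 198*b^2 - 48*b + t*(-20*b^2 - 32*b + 16) + 56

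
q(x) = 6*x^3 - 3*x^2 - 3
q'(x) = 18*x^2 - 6*x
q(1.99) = 32.40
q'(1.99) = 59.34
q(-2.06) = -68.18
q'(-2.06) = 88.74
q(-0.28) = -3.37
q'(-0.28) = 3.09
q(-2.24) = -85.49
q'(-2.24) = 103.76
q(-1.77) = -45.67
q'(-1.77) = 67.01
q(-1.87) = -52.73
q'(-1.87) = 74.16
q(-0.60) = -5.38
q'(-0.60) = 10.08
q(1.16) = 2.33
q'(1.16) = 17.26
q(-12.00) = -10803.00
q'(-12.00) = 2664.00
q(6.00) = 1185.00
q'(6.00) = 612.00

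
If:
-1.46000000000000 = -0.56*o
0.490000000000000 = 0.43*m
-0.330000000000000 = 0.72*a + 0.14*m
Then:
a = -0.68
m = 1.14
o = 2.61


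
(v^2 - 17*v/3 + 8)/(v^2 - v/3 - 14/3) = (-3*v^2 + 17*v - 24)/(-3*v^2 + v + 14)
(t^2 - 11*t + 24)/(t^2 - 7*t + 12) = (t - 8)/(t - 4)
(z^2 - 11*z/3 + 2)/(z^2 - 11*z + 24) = (z - 2/3)/(z - 8)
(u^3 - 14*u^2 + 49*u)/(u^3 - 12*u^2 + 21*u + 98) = u/(u + 2)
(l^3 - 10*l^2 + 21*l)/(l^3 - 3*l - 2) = l*(-l^2 + 10*l - 21)/(-l^3 + 3*l + 2)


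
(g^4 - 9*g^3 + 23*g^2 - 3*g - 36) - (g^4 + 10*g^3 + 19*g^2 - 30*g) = -19*g^3 + 4*g^2 + 27*g - 36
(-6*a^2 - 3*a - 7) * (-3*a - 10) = 18*a^3 + 69*a^2 + 51*a + 70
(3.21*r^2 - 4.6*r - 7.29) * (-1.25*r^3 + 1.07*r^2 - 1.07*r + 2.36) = -4.0125*r^5 + 9.1847*r^4 + 0.755800000000001*r^3 + 4.6973*r^2 - 3.0557*r - 17.2044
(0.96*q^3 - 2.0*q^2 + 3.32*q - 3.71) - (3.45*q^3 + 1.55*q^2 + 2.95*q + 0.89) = -2.49*q^3 - 3.55*q^2 + 0.37*q - 4.6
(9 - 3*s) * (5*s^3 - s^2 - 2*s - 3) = -15*s^4 + 48*s^3 - 3*s^2 - 9*s - 27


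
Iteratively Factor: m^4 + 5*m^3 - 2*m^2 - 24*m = (m + 4)*(m^3 + m^2 - 6*m) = (m - 2)*(m + 4)*(m^2 + 3*m) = (m - 2)*(m + 3)*(m + 4)*(m)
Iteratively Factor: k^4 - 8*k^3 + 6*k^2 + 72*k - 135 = (k - 5)*(k^3 - 3*k^2 - 9*k + 27) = (k - 5)*(k + 3)*(k^2 - 6*k + 9) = (k - 5)*(k - 3)*(k + 3)*(k - 3)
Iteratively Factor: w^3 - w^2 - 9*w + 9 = (w + 3)*(w^2 - 4*w + 3) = (w - 3)*(w + 3)*(w - 1)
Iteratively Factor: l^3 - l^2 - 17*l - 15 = (l - 5)*(l^2 + 4*l + 3) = (l - 5)*(l + 3)*(l + 1)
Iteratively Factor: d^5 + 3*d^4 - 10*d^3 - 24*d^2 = (d + 4)*(d^4 - d^3 - 6*d^2) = d*(d + 4)*(d^3 - d^2 - 6*d) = d*(d + 2)*(d + 4)*(d^2 - 3*d) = d^2*(d + 2)*(d + 4)*(d - 3)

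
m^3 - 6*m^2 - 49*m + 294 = (m - 7)*(m - 6)*(m + 7)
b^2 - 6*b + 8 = (b - 4)*(b - 2)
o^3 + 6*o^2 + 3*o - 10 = (o - 1)*(o + 2)*(o + 5)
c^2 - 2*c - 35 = (c - 7)*(c + 5)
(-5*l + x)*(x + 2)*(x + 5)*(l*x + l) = -5*l^2*x^3 - 40*l^2*x^2 - 85*l^2*x - 50*l^2 + l*x^4 + 8*l*x^3 + 17*l*x^2 + 10*l*x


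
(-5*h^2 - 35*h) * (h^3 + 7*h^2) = -5*h^5 - 70*h^4 - 245*h^3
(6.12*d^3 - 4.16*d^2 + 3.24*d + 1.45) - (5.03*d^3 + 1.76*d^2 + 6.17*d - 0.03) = 1.09*d^3 - 5.92*d^2 - 2.93*d + 1.48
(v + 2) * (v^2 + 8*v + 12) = v^3 + 10*v^2 + 28*v + 24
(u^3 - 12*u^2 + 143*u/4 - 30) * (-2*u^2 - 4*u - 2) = -2*u^5 + 20*u^4 - 51*u^3/2 - 59*u^2 + 97*u/2 + 60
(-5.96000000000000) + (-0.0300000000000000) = -5.99000000000000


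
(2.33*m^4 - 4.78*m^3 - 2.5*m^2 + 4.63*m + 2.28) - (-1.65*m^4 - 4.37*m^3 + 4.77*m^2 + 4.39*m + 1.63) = 3.98*m^4 - 0.41*m^3 - 7.27*m^2 + 0.24*m + 0.65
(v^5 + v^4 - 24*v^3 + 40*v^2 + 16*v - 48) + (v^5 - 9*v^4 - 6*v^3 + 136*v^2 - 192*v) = 2*v^5 - 8*v^4 - 30*v^3 + 176*v^2 - 176*v - 48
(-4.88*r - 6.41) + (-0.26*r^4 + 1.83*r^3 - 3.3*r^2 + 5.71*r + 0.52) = -0.26*r^4 + 1.83*r^3 - 3.3*r^2 + 0.83*r - 5.89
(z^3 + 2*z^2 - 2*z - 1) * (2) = 2*z^3 + 4*z^2 - 4*z - 2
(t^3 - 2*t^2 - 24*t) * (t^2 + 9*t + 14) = t^5 + 7*t^4 - 28*t^3 - 244*t^2 - 336*t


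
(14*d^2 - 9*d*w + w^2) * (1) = 14*d^2 - 9*d*w + w^2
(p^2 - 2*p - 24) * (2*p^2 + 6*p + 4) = 2*p^4 + 2*p^3 - 56*p^2 - 152*p - 96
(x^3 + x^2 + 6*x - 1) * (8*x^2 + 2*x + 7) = 8*x^5 + 10*x^4 + 57*x^3 + 11*x^2 + 40*x - 7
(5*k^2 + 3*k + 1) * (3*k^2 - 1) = 15*k^4 + 9*k^3 - 2*k^2 - 3*k - 1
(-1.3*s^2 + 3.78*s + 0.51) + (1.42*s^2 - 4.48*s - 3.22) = 0.12*s^2 - 0.700000000000001*s - 2.71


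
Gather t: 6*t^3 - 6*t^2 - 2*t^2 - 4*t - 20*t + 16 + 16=6*t^3 - 8*t^2 - 24*t + 32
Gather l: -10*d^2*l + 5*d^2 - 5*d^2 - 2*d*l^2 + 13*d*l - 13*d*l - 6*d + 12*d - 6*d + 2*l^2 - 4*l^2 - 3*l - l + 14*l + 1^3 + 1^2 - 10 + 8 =l^2*(-2*d - 2) + l*(10 - 10*d^2)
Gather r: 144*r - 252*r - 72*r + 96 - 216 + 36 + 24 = -180*r - 60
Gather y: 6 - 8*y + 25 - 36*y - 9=22 - 44*y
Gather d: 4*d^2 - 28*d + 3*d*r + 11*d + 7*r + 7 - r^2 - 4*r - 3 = 4*d^2 + d*(3*r - 17) - r^2 + 3*r + 4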